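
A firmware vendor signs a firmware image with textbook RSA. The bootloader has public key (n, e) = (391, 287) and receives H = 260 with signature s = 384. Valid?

s^2 ≡ 384^2 = 147456 ≡ 49
s^4 ≡ 49^2 = 2401 ≡ 55
s^8 ≡ 55^2 = 3025 ≡ 288
s^16 ≡ 288^2 = 82944 ≡ 52
s^32 ≡ 52^2 = 2704 ≡ 358
s^64 ≡ 358^2 = 128164 ≡ 307
s^128 ≡ 307^2 = 94249 ≡ 18
s^256 ≡ 18^2 = 324
287 = 256 + 16 + 8 + 4 + 2 + 1, so s^287 ≡ 324·52·288·55·49·384 ≡ 131 (mod 391)
s^287 mod 391 = 131, but H = 260.

no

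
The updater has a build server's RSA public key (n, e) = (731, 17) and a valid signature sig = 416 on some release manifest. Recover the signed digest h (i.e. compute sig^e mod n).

263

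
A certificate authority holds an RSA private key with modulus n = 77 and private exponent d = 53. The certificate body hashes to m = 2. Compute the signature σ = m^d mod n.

Squares mod 77: m^1≡2, m^2≡4, m^4≡16, m^8≡25, m^16≡9, m^32≡4
53 = 32 + 16 + 4 + 1, so m^53 ≡ 4·9·16·2 ≡ 74 (mod 77)

74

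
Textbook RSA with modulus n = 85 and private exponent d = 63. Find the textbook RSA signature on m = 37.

23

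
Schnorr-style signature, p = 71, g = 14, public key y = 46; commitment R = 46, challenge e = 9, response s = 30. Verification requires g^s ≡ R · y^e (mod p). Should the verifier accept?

accept

g^s mod p:
Squares mod 71: 14^1≡14, 14^2≡54, 14^4≡5, 14^8≡25, 14^16≡57
30 = 16 + 8 + 4 + 2, so 14^30 ≡ 57·25·5·54 ≡ 1 (mod 71)
R · y^e mod p:
Squares mod 71: 46^1≡46, 46^2≡57, 46^4≡54, 46^8≡5
9 = 8 + 1, so 46^9 ≡ 5·46 ≡ 17 (mod 71)
46·17 = 782 ≡ 1 (mod 71)
1 ≡ 1 (mod 71); signature holds.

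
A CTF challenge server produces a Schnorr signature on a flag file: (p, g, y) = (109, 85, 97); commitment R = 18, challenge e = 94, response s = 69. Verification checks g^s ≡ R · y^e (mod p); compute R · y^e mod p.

97^2 = 9409 ≡ 35
97^4 ≡ 35^2 = 1225 ≡ 26
97^8 ≡ 26^2 = 676 ≡ 22
97^16 ≡ 22^2 = 484 ≡ 48
97^32 ≡ 48^2 = 2304 ≡ 15
97^64 ≡ 15^2 = 225 ≡ 7
94 = 64 + 16 + 8 + 4 + 2, so 97^94 ≡ 7·48·22·26·35 ≡ 3 (mod 109)
R · y^e ≡ 18·3 = 54 ≡ 54 (mod 109)

54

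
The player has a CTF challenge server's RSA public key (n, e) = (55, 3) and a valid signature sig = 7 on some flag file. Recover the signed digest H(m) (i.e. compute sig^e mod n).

Squares mod 55: sig^1≡7, sig^2≡49
3 = 2 + 1, so sig^3 ≡ 49·7 ≡ 13 (mod 55)

13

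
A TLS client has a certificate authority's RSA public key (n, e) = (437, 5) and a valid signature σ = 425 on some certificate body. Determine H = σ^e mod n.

258

σ^2 ≡ 425^2 = 180625 ≡ 144
σ^4 ≡ 144^2 = 20736 ≡ 197
5 = 4 + 1, so σ^5 ≡ 197·425 ≡ 258 (mod 437)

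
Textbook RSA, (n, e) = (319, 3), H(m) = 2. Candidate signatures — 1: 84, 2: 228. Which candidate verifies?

1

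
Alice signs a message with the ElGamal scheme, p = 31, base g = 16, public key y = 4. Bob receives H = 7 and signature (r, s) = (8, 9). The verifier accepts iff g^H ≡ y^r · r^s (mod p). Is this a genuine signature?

genuine

Left side g^H mod p:
16^2 = 256 ≡ 8
16^4 ≡ 8^2 = 64 ≡ 2
7 = 4 + 2 + 1, so 16^7 ≡ 2·8·16 ≡ 8 (mod 31)
Right side y^r · r^s mod p:
4^2 = 16
4^4 ≡ 16^2 = 256 ≡ 8
4^8 ≡ 8^2 = 64 ≡ 2
8^2 = 64 ≡ 2
8^4 ≡ 2^2 = 4
8^8 ≡ 4^2 = 16
9 = 8 + 1, so 8^9 ≡ 16·8 ≡ 4 (mod 31)
2·4 = 8 ≡ 8 (mod 31)
8 ≡ 8 (mod 31), so the signature is genuine.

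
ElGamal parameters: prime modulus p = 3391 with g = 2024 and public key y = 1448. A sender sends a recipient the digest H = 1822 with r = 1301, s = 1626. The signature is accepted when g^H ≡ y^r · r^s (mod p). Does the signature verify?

Left side g^H mod p:
2024^2 = 4096576 ≡ 248
2024^4 ≡ 248^2 = 61504 ≡ 466
2024^8 ≡ 466^2 = 217156 ≡ 132
2024^16 ≡ 132^2 = 17424 ≡ 469
2024^32 ≡ 469^2 = 219961 ≡ 2937
2024^64 ≡ 2937^2 = 8625969 ≡ 2656
2024^128 ≡ 2656^2 = 7054336 ≡ 1056
2024^256 ≡ 1056^2 = 1115136 ≡ 2888
2024^512 ≡ 2888^2 = 8340544 ≡ 2075
2024^1024 ≡ 2075^2 = 4305625 ≡ 2446
1822 = 1024 + 512 + 256 + 16 + 8 + 4 + 2, so 2024^1822 ≡ 2446·2075·2888·469·132·466·248 ≡ 2211 (mod 3391)
Right side y^r · r^s mod p:
1448^2 = 2096704 ≡ 1066
1448^4 ≡ 1066^2 = 1136356 ≡ 371
1448^8 ≡ 371^2 = 137641 ≡ 2001
1448^16 ≡ 2001^2 = 4004001 ≡ 2621
1448^32 ≡ 2621^2 = 6869641 ≡ 2866
1448^64 ≡ 2866^2 = 8213956 ≡ 954
1448^128 ≡ 954^2 = 910116 ≡ 1328
1448^256 ≡ 1328^2 = 1763584 ≡ 264
1448^512 ≡ 264^2 = 69696 ≡ 1876
1448^1024 ≡ 1876^2 = 3519376 ≡ 2909
1301 = 1024 + 256 + 16 + 4 + 1, so 1448^1301 ≡ 2909·264·2621·371·1448 ≡ 3108 (mod 3391)
1301^2 = 1692601 ≡ 492
1301^4 ≡ 492^2 = 242064 ≡ 1303
1301^8 ≡ 1303^2 = 1697809 ≡ 2309
1301^16 ≡ 2309^2 = 5331481 ≡ 829
1301^32 ≡ 829^2 = 687241 ≡ 2259
1301^64 ≡ 2259^2 = 5103081 ≡ 3017
1301^128 ≡ 3017^2 = 9102289 ≡ 845
1301^256 ≡ 845^2 = 714025 ≡ 1915
1301^512 ≡ 1915^2 = 3667225 ≡ 1554
1301^1024 ≡ 1554^2 = 2414916 ≡ 524
1626 = 1024 + 512 + 64 + 16 + 8 + 2, so 1301^1626 ≡ 524·1554·3017·829·2309·492 ≡ 2832 (mod 3391)
3108·2832 = 8801856 ≡ 2211 (mod 3391)
2211 ≡ 2211 (mod 3391), so the signature is genuine.

verifies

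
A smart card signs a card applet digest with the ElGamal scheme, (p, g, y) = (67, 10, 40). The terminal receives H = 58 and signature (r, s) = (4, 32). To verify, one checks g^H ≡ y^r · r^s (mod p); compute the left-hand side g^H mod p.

10^58 mod 67 = 16

16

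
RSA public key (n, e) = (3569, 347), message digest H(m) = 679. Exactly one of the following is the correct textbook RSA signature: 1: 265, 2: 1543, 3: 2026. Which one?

3

Candidate 1: Squares mod 3569: 265^1≡265, 265^2≡2414, 265^4≡2788, 265^8≡3231, 265^16≡36, 265^32≡1296, 265^64≡2186, 265^128≡3274, 265^256≡1369; 347 = 256 + 64 + 16 + 8 + 2 + 1, so 265^347 ≡ 1369·2186·36·3231·2414·265 ≡ 1542 (mod 3569)
Candidate 2: Squares mod 3569: 1543^1≡1543, 1543^2≡326, 1543^4≡2775, 1543^8≡2292, 1543^16≡3265, 1543^32≡3191, 1543^64≡124, 1543^128≡1100, 1543^256≡109; 347 = 256 + 64 + 16 + 8 + 2 + 1, so 1543^347 ≡ 109·124·3265·2292·326·1543 ≡ 2890 (mod 3569)
Candidate 3: Squares mod 3569: 2026^1≡2026, 2026^2≡326, 2026^4≡2775, 2026^8≡2292, 2026^16≡3265, 2026^32≡3191, 2026^64≡124, 2026^128≡1100, 2026^256≡109; 347 = 256 + 64 + 16 + 8 + 2 + 1, so 2026^347 ≡ 109·124·3265·2292·326·2026 ≡ 679 (mod 3569)
  → matches H(m) = 679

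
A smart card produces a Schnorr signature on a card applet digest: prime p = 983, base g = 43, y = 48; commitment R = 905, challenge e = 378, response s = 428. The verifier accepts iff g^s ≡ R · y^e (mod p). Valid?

g^s mod p:
43^2 = 1849 ≡ 866
43^4 ≡ 866^2 = 749956 ≡ 910
43^8 ≡ 910^2 = 828100 ≡ 414
43^16 ≡ 414^2 = 171396 ≡ 354
43^32 ≡ 354^2 = 125316 ≡ 475
43^64 ≡ 475^2 = 225625 ≡ 518
43^128 ≡ 518^2 = 268324 ≡ 948
43^256 ≡ 948^2 = 898704 ≡ 242
428 = 256 + 128 + 32 + 8 + 4, so 43^428 ≡ 242·948·475·414·910 ≡ 150 (mod 983)
R · y^e mod p:
48^2 = 2304 ≡ 338
48^4 ≡ 338^2 = 114244 ≡ 216
48^8 ≡ 216^2 = 46656 ≡ 455
48^16 ≡ 455^2 = 207025 ≡ 595
48^32 ≡ 595^2 = 354025 ≡ 145
48^64 ≡ 145^2 = 21025 ≡ 382
48^128 ≡ 382^2 = 145924 ≡ 440
48^256 ≡ 440^2 = 193600 ≡ 932
378 = 256 + 64 + 32 + 16 + 8 + 2, so 48^378 ≡ 932·382·145·595·455·338 ≡ 603 (mod 983)
905·603 = 545715 ≡ 150 (mod 983)
150 ≡ 150 (mod 983); signature holds.

yes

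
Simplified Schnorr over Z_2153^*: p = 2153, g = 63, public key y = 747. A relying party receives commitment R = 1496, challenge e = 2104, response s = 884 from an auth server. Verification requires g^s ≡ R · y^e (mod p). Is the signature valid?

g^s mod p:
63^2 = 3969 ≡ 1816
63^4 ≡ 1816^2 = 3297856 ≡ 1613
63^8 ≡ 1613^2 = 2601769 ≡ 945
63^16 ≡ 945^2 = 893025 ≡ 1683
63^32 ≡ 1683^2 = 2832489 ≡ 1294
63^64 ≡ 1294^2 = 1674436 ≡ 1555
63^128 ≡ 1555^2 = 2418025 ≡ 206
63^256 ≡ 206^2 = 42436 ≡ 1529
63^512 ≡ 1529^2 = 2337841 ≡ 1836
884 = 512 + 256 + 64 + 32 + 16 + 4, so 63^884 ≡ 1836·1529·1555·1294·1683·1613 ≡ 1526 (mod 2153)
R · y^e mod p:
747^2 = 558009 ≡ 382
747^4 ≡ 382^2 = 145924 ≡ 1673
747^8 ≡ 1673^2 = 2798929 ≡ 29
747^16 ≡ 29^2 = 841
747^32 ≡ 841^2 = 707281 ≡ 1097
747^64 ≡ 1097^2 = 1203409 ≡ 2035
747^128 ≡ 2035^2 = 4141225 ≡ 1006
747^256 ≡ 1006^2 = 1012036 ≡ 126
747^512 ≡ 126^2 = 15876 ≡ 805
747^1024 ≡ 805^2 = 648025 ≡ 2125
747^2048 ≡ 2125^2 = 4515625 ≡ 784
2104 = 2048 + 32 + 16 + 8, so 747^2104 ≡ 784·1097·841·29 ≡ 522 (mod 2153)
1496·522 = 780912 ≡ 1526 (mod 2153)
1526 ≡ 1526 (mod 2153); signature holds.

valid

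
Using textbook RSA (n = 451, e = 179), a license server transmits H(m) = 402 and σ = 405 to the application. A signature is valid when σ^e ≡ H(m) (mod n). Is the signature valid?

σ^2 ≡ 405^2 = 164025 ≡ 312
σ^4 ≡ 312^2 = 97344 ≡ 379
σ^8 ≡ 379^2 = 143641 ≡ 223
σ^16 ≡ 223^2 = 49729 ≡ 119
σ^32 ≡ 119^2 = 14161 ≡ 180
σ^64 ≡ 180^2 = 32400 ≡ 379
σ^128 ≡ 379^2 = 143641 ≡ 223
179 = 128 + 32 + 16 + 2 + 1, so σ^179 ≡ 223·180·119·312·405 ≡ 49 (mod 451)
The recovered value 49 does not match the digest 402.

invalid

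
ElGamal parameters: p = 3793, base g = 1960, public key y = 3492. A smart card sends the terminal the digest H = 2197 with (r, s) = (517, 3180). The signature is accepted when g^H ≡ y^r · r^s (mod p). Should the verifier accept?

accept

Left side g^H mod p:
1960^2 = 3841600 ≡ 3084
1960^4 ≡ 3084^2 = 9511056 ≡ 2005
1960^8 ≡ 2005^2 = 4020025 ≡ 3238
1960^16 ≡ 3238^2 = 10484644 ≡ 792
1960^32 ≡ 792^2 = 627264 ≡ 1419
1960^64 ≡ 1419^2 = 2013561 ≡ 3271
1960^128 ≡ 3271^2 = 10699441 ≡ 3181
1960^256 ≡ 3181^2 = 10118761 ≡ 2830
1960^512 ≡ 2830^2 = 8008900 ≡ 1877
1960^1024 ≡ 1877^2 = 3523129 ≡ 3225
1960^2048 ≡ 3225^2 = 10400625 ≡ 219
2197 = 2048 + 128 + 16 + 4 + 1, so 1960^2197 ≡ 219·3181·792·2005·1960 ≡ 3673 (mod 3793)
Right side y^r · r^s mod p:
3492^2 = 12194064 ≡ 3362
3492^4 ≡ 3362^2 = 11303044 ≡ 3697
3492^8 ≡ 3697^2 = 13667809 ≡ 1630
3492^16 ≡ 1630^2 = 2656900 ≡ 1800
3492^32 ≡ 1800^2 = 3240000 ≡ 778
3492^64 ≡ 778^2 = 605284 ≡ 2197
3492^128 ≡ 2197^2 = 4826809 ≡ 2113
3492^256 ≡ 2113^2 = 4464769 ≡ 408
3492^512 ≡ 408^2 = 166464 ≡ 3365
517 = 512 + 4 + 1, so 3492^517 ≡ 3365·3697·3492 ≡ 1485 (mod 3793)
517^2 = 267289 ≡ 1779
517^4 ≡ 1779^2 = 3164841 ≡ 1479
517^8 ≡ 1479^2 = 2187441 ≡ 2673
517^16 ≡ 2673^2 = 7144929 ≡ 2710
517^32 ≡ 2710^2 = 7344100 ≡ 852
517^64 ≡ 852^2 = 725904 ≡ 1441
517^128 ≡ 1441^2 = 2076481 ≡ 1710
517^256 ≡ 1710^2 = 2924100 ≡ 3490
517^512 ≡ 3490^2 = 12180100 ≡ 777
517^1024 ≡ 777^2 = 603729 ≡ 642
517^2048 ≡ 642^2 = 412164 ≡ 2520
3180 = 2048 + 1024 + 64 + 32 + 8 + 4, so 517^3180 ≡ 2520·642·1441·852·2673·1479 ≡ 1111 (mod 3793)
1485·1111 = 1649835 ≡ 3673 (mod 3793)
3673 ≡ 3673 (mod 3793), so the signature is genuine.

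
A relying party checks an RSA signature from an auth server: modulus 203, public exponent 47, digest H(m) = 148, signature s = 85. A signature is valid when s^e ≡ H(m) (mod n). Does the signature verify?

s^2 ≡ 85^2 = 7225 ≡ 120
s^4 ≡ 120^2 = 14400 ≡ 190
s^8 ≡ 190^2 = 36100 ≡ 169
s^16 ≡ 169^2 = 28561 ≡ 141
s^32 ≡ 141^2 = 19881 ≡ 190
47 = 32 + 8 + 4 + 2 + 1, so s^47 ≡ 190·169·190·120·85 ≡ 148 (mod 203)
s^47 mod 203 = 148 matches H(m).

verifies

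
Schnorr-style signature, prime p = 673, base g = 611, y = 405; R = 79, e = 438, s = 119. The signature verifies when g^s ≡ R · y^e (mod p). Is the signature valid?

valid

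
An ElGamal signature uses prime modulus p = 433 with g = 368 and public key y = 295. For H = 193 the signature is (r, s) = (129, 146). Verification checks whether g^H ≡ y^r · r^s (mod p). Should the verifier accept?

Left side g^H mod p:
368^2 = 135424 ≡ 328
368^4 ≡ 328^2 = 107584 ≡ 200
368^8 ≡ 200^2 = 40000 ≡ 164
368^16 ≡ 164^2 = 26896 ≡ 50
368^32 ≡ 50^2 = 2500 ≡ 335
368^64 ≡ 335^2 = 112225 ≡ 78
368^128 ≡ 78^2 = 6084 ≡ 22
193 = 128 + 64 + 1, so 368^193 ≡ 22·78·368 ≡ 174 (mod 433)
Right side y^r · r^s mod p:
295^2 = 87025 ≡ 425
295^4 ≡ 425^2 = 180625 ≡ 64
295^8 ≡ 64^2 = 4096 ≡ 199
295^16 ≡ 199^2 = 39601 ≡ 198
295^32 ≡ 198^2 = 39204 ≡ 234
295^64 ≡ 234^2 = 54756 ≡ 198
295^128 ≡ 198^2 = 39204 ≡ 234
129 = 128 + 1, so 295^129 ≡ 234·295 ≡ 183 (mod 433)
129^2 = 16641 ≡ 187
129^4 ≡ 187^2 = 34969 ≡ 329
129^8 ≡ 329^2 = 108241 ≡ 424
129^16 ≡ 424^2 = 179776 ≡ 81
129^32 ≡ 81^2 = 6561 ≡ 66
129^64 ≡ 66^2 = 4356 ≡ 26
129^128 ≡ 26^2 = 676 ≡ 243
146 = 128 + 16 + 2, so 129^146 ≡ 243·81·187 ≡ 221 (mod 433)
183·221 = 40443 ≡ 174 (mod 433)
174 ≡ 174 (mod 433), so the signature is genuine.

accept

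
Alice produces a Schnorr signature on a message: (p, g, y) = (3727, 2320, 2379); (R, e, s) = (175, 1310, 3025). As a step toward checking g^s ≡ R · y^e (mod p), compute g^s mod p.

81

Squares mod 3727: 2320^1≡2320, 2320^2≡612, 2320^4≡1844, 2320^8≡1312, 2320^16≡3197, 2320^32≡1375, 2320^64≡1036, 2320^128≡3647, 2320^256≡2673, 2320^512≡270, 2320^1024≡2087, 2320^2048≡2433
3025 = 2048 + 512 + 256 + 128 + 64 + 16 + 1, so 2320^3025 ≡ 2433·270·2673·3647·1036·3197·2320 ≡ 81 (mod 3727)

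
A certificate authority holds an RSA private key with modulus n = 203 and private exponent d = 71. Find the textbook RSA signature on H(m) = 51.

Squares mod 203: (H(m))^1≡51, (H(m))^2≡165, (H(m))^4≡23, (H(m))^8≡123, (H(m))^16≡107, (H(m))^32≡81, (H(m))^64≡65
71 = 64 + 4 + 2 + 1, so (H(m))^71 ≡ 65·23·165·51 ≡ 109 (mod 203)

109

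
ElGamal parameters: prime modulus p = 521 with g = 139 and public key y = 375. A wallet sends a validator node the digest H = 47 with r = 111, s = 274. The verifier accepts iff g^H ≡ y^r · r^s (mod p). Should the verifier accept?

accept

Left side g^H mod p:
139^2 = 19321 ≡ 44
139^4 ≡ 44^2 = 1936 ≡ 373
139^8 ≡ 373^2 = 139129 ≡ 22
139^16 ≡ 22^2 = 484
139^32 ≡ 484^2 = 234256 ≡ 327
47 = 32 + 8 + 4 + 2 + 1, so 139^47 ≡ 327·22·373·44·139 ≡ 344 (mod 521)
Right side y^r · r^s mod p:
375^2 = 140625 ≡ 476
375^4 ≡ 476^2 = 226576 ≡ 462
375^8 ≡ 462^2 = 213444 ≡ 355
375^16 ≡ 355^2 = 126025 ≡ 464
375^32 ≡ 464^2 = 215296 ≡ 123
375^64 ≡ 123^2 = 15129 ≡ 20
111 = 64 + 32 + 8 + 4 + 2 + 1, so 375^111 ≡ 20·123·355·462·476·375 ≡ 418 (mod 521)
111^2 = 12321 ≡ 338
111^4 ≡ 338^2 = 114244 ≡ 145
111^8 ≡ 145^2 = 21025 ≡ 185
111^16 ≡ 185^2 = 34225 ≡ 360
111^32 ≡ 360^2 = 129600 ≡ 392
111^64 ≡ 392^2 = 153664 ≡ 490
111^128 ≡ 490^2 = 240100 ≡ 440
111^256 ≡ 440^2 = 193600 ≡ 309
274 = 256 + 16 + 2, so 111^274 ≡ 309·360·338 ≡ 113 (mod 521)
418·113 = 47234 ≡ 344 (mod 521)
344 ≡ 344 (mod 521), so the signature is genuine.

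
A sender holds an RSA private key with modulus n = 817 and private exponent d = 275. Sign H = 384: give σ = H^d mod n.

568

H^2 ≡ 384^2 = 147456 ≡ 396
H^4 ≡ 396^2 = 156816 ≡ 769
H^8 ≡ 769^2 = 591361 ≡ 670
H^16 ≡ 670^2 = 448900 ≡ 367
H^32 ≡ 367^2 = 134689 ≡ 701
H^64 ≡ 701^2 = 491401 ≡ 384
H^128 ≡ 384^2 = 147456 ≡ 396
H^256 ≡ 396^2 = 156816 ≡ 769
275 = 256 + 16 + 2 + 1, so H^275 ≡ 769·367·396·384 ≡ 568 (mod 817)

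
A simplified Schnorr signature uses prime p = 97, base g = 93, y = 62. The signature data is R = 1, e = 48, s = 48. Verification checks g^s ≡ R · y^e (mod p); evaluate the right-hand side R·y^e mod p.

Squares mod 97: 62^1≡62, 62^2≡61, 62^4≡35, 62^8≡61, 62^16≡35, 62^32≡61
48 = 32 + 16, so 62^48 ≡ 61·35 ≡ 1 (mod 97)
R · y^e ≡ 1·1 = 1 ≡ 1 (mod 97)

1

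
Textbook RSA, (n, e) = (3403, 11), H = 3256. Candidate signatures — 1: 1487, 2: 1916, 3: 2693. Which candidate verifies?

Candidate 1: Squares mod 3403: 1487^1≡1487, 1487^2≡2622, 1487^4≡824, 1487^8≡1779; 11 = 8 + 2 + 1, so 1487^11 ≡ 1779·2622·1487 ≡ 3256 (mod 3403)
  → matches H = 3256
Candidate 2: Squares mod 3403: 1916^1≡1916, 1916^2≡2622, 1916^4≡824, 1916^8≡1779; 11 = 8 + 2 + 1, so 1916^11 ≡ 1779·2622·1916 ≡ 147 (mod 3403)
Candidate 3: Squares mod 3403: 2693^1≡2693, 2693^2≡456, 2693^4≡353, 2693^8≡2101; 11 = 8 + 2 + 1, so 2693^11 ≡ 2101·456·2693 ≡ 2507 (mod 3403)

1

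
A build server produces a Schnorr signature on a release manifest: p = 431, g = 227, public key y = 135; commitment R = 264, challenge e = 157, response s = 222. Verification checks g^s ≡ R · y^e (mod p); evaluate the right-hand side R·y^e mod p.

357

135^157 mod 431 = 114
R · y^e ≡ 264·114 = 30096 ≡ 357 (mod 431)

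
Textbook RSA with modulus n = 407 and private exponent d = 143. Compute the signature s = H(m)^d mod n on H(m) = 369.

73

(H(m))^143 mod 407 = 73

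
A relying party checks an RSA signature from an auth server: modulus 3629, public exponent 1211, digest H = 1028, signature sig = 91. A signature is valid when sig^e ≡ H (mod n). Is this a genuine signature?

genuine

sig^2 ≡ 91^2 = 8281 ≡ 1023
sig^4 ≡ 1023^2 = 1046529 ≡ 1377
sig^8 ≡ 1377^2 = 1896129 ≡ 1791
sig^16 ≡ 1791^2 = 3207681 ≡ 3274
sig^32 ≡ 3274^2 = 10719076 ≡ 2639
sig^64 ≡ 2639^2 = 6964321 ≡ 270
sig^128 ≡ 270^2 = 72900 ≡ 320
sig^256 ≡ 320^2 = 102400 ≡ 788
sig^512 ≡ 788^2 = 620944 ≡ 385
sig^1024 ≡ 385^2 = 148225 ≡ 3065
1211 = 1024 + 128 + 32 + 16 + 8 + 2 + 1, so sig^1211 ≡ 3065·320·2639·3274·1791·1023·91 ≡ 1028 (mod 3629)
Since 1028 equals the digest 1028, verification succeeds.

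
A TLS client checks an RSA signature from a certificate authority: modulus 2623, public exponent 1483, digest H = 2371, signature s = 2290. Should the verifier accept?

Squares mod 2623: s^1≡2290, s^2≡723, s^4≡752, s^8≡1559, s^16≡1583, s^32≡924, s^64≡1301, s^128≡766, s^256≡1827, s^512≡1473, s^1024≡508
1483 = 1024 + 256 + 128 + 64 + 8 + 2 + 1, so s^1483 ≡ 508·1827·766·1301·1559·723·2290 ≡ 2326 (mod 2623)
The recovered value 2326 does not match the digest 2371.

reject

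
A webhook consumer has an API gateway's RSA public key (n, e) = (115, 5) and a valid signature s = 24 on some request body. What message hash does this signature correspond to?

s^2 ≡ 24^2 = 576 ≡ 1
s^4 ≡ 1^2 = 1
5 = 4 + 1, so s^5 ≡ 1·24 ≡ 24 (mod 115)

24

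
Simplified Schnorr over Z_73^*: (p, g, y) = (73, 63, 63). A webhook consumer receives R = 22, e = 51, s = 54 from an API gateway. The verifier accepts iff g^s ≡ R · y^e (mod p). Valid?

g^s mod p:
63^2 = 3969 ≡ 27
63^4 ≡ 27^2 = 729 ≡ 72
63^8 ≡ 72^2 = 5184 ≡ 1
63^16 ≡ 1^2 = 1
63^32 ≡ 1^2 = 1
54 = 32 + 16 + 4 + 2, so 63^54 ≡ 1·1·72·27 ≡ 46 (mod 73)
R · y^e mod p:
63^2 = 3969 ≡ 27
63^4 ≡ 27^2 = 729 ≡ 72
63^8 ≡ 72^2 = 5184 ≡ 1
63^16 ≡ 1^2 = 1
63^32 ≡ 1^2 = 1
51 = 32 + 16 + 2 + 1, so 63^51 ≡ 1·1·27·63 ≡ 22 (mod 73)
22·22 = 484 ≡ 46 (mod 73)
46 ≡ 46 (mod 73); signature holds.

yes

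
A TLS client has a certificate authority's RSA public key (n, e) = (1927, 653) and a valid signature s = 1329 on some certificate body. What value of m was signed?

Squares mod 1927: s^1≡1329, s^2≡1109, s^4≡455, s^8≡836, s^16≡1322, s^32≡1822, s^64≡1390, s^128≡1246, s^256≡1281, s^512≡1084
653 = 512 + 128 + 8 + 4 + 1, so s^653 ≡ 1084·1246·836·455·1329 ≡ 1703 (mod 1927)

1703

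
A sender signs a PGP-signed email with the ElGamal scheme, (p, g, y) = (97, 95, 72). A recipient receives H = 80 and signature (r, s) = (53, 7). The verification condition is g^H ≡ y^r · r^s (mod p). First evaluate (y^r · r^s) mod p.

72^2 = 5184 ≡ 43
72^4 ≡ 43^2 = 1849 ≡ 6
72^8 ≡ 6^2 = 36
72^16 ≡ 36^2 = 1296 ≡ 35
72^32 ≡ 35^2 = 1225 ≡ 61
53 = 32 + 16 + 4 + 1, so 72^53 ≡ 61·35·6·72 ≡ 44 (mod 97)
53^2 = 2809 ≡ 93
53^4 ≡ 93^2 = 8649 ≡ 16
7 = 4 + 2 + 1, so 53^7 ≡ 16·93·53 ≡ 3 (mod 97)
y^r · r^s ≡ 44·3 = 132 ≡ 35 (mod 97)

35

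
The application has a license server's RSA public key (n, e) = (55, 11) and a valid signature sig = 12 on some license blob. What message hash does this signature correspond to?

sig^2 ≡ 12^2 = 144 ≡ 34
sig^4 ≡ 34^2 = 1156 ≡ 1
sig^8 ≡ 1^2 = 1
11 = 8 + 2 + 1, so sig^11 ≡ 1·34·12 ≡ 23 (mod 55)

23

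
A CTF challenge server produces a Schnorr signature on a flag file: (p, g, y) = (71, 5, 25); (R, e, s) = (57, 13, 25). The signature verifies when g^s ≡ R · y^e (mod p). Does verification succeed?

passes

g^s mod p:
5^2 = 25
5^4 ≡ 25^2 = 625 ≡ 57
5^8 ≡ 57^2 = 3249 ≡ 54
5^16 ≡ 54^2 = 2916 ≡ 5
25 = 16 + 8 + 1, so 5^25 ≡ 5·54·5 ≡ 1 (mod 71)
R · y^e mod p:
25^2 = 625 ≡ 57
25^4 ≡ 57^2 = 3249 ≡ 54
25^8 ≡ 54^2 = 2916 ≡ 5
13 = 8 + 4 + 1, so 25^13 ≡ 5·54·25 ≡ 5 (mod 71)
57·5 = 285 ≡ 1 (mod 71)
1 ≡ 1 (mod 71); signature holds.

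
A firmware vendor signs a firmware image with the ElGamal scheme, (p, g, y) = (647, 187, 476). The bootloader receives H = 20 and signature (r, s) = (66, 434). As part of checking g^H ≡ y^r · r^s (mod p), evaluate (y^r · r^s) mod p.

363

Squares mod 647: 476^1≡476, 476^2≡126, 476^4≡348, 476^8≡115, 476^16≡285, 476^32≡350, 476^64≡217
66 = 64 + 2, so 476^66 ≡ 217·126 ≡ 168 (mod 647)
Squares mod 647: 66^1≡66, 66^2≡474, 66^4≡167, 66^8≡68, 66^16≡95, 66^32≡614, 66^64≡442, 66^128≡617, 66^256≡253
434 = 256 + 128 + 32 + 16 + 2, so 66^434 ≡ 253·617·614·95·474 ≡ 291 (mod 647)
y^r · r^s ≡ 168·291 = 48888 ≡ 363 (mod 647)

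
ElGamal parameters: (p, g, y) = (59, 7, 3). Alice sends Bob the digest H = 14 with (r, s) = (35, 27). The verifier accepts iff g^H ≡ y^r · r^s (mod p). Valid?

yes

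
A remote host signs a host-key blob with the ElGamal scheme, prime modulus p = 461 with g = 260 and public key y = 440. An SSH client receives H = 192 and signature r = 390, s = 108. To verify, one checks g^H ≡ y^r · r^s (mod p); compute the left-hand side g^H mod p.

260^2 = 67600 ≡ 294
260^4 ≡ 294^2 = 86436 ≡ 229
260^8 ≡ 229^2 = 52441 ≡ 348
260^16 ≡ 348^2 = 121104 ≡ 322
260^32 ≡ 322^2 = 103684 ≡ 420
260^64 ≡ 420^2 = 176400 ≡ 298
260^128 ≡ 298^2 = 88804 ≡ 292
192 = 128 + 64, so 260^192 ≡ 292·298 ≡ 348 (mod 461)

348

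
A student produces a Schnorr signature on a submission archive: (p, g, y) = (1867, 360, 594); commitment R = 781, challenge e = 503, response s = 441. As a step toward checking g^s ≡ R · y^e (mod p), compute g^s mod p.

62

Squares mod 1867: 360^1≡360, 360^2≡777, 360^4≡688, 360^8≡993, 360^16≡273, 360^32≡1716, 360^64≡397, 360^128≡781, 360^256≡1319
441 = 256 + 128 + 32 + 16 + 8 + 1, so 360^441 ≡ 1319·781·1716·273·993·360 ≡ 62 (mod 1867)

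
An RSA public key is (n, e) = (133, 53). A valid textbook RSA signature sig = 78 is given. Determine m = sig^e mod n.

29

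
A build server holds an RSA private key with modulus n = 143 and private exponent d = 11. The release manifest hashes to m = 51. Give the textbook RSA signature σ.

51

m^11 mod 143 = 51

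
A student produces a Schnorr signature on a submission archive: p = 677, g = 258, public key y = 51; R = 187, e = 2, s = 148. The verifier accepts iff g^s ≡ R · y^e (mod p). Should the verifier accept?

reject

g^s mod p:
258^2 = 66564 ≡ 218
258^4 ≡ 218^2 = 47524 ≡ 134
258^8 ≡ 134^2 = 17956 ≡ 354
258^16 ≡ 354^2 = 125316 ≡ 71
258^32 ≡ 71^2 = 5041 ≡ 302
258^64 ≡ 302^2 = 91204 ≡ 486
258^128 ≡ 486^2 = 236196 ≡ 600
148 = 128 + 16 + 4, so 258^148 ≡ 600·71·134 ≡ 613 (mod 677)
R · y^e mod p:
51^2 = 2601 ≡ 570
187·570 = 106590 ≡ 301 (mod 677)
613 ≠ 301; the check fails.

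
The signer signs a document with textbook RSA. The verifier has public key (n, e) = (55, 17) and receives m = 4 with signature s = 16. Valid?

Squares mod 55: s^1≡16, s^2≡36, s^4≡31, s^8≡26, s^16≡16
17 = 16 + 1, so s^17 ≡ 16·16 ≡ 36 (mod 55)
The recovered value 36 does not match the digest 4.

no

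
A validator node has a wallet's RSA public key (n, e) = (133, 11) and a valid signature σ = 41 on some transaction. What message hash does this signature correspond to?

σ^11 mod 133 = 48

48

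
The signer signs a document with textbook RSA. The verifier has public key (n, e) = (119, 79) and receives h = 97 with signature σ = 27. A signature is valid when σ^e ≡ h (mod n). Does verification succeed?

Squares mod 119: σ^1≡27, σ^2≡15, σ^4≡106, σ^8≡50, σ^16≡1, σ^32≡1, σ^64≡1
79 = 64 + 8 + 4 + 2 + 1, so σ^79 ≡ 1·50·106·15·27 ≡ 97 (mod 119)
σ^79 mod 119 = 97 matches h.

passes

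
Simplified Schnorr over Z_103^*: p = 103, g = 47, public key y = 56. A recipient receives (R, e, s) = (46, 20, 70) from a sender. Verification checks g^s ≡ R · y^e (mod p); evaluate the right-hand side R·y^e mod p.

Squares mod 103: 56^1≡56, 56^2≡46, 56^4≡56, 56^8≡46, 56^16≡56
20 = 16 + 4, so 56^20 ≡ 56·56 ≡ 46 (mod 103)
R · y^e ≡ 46·46 = 2116 ≡ 56 (mod 103)

56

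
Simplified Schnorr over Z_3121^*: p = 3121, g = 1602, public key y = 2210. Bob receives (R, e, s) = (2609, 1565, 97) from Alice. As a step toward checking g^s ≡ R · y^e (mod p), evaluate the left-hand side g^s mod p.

1174

1602^2 = 2566404 ≡ 942
1602^4 ≡ 942^2 = 887364 ≡ 1000
1602^8 ≡ 1000^2 = 1000000 ≡ 1280
1602^16 ≡ 1280^2 = 1638400 ≡ 2996
1602^32 ≡ 2996^2 = 8976016 ≡ 20
1602^64 ≡ 20^2 = 400
97 = 64 + 32 + 1, so 1602^97 ≡ 400·20·1602 ≡ 1174 (mod 3121)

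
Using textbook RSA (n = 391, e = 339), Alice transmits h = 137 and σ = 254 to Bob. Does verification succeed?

fails

σ^2 ≡ 254^2 = 64516 ≡ 1
σ^4 ≡ 1^2 = 1
σ^8 ≡ 1^2 = 1
σ^16 ≡ 1^2 = 1
σ^32 ≡ 1^2 = 1
σ^64 ≡ 1^2 = 1
σ^128 ≡ 1^2 = 1
σ^256 ≡ 1^2 = 1
339 = 256 + 64 + 16 + 2 + 1, so σ^339 ≡ 1·1·1·1·254 ≡ 254 (mod 391)
σ^339 mod 391 = 254, but h = 137.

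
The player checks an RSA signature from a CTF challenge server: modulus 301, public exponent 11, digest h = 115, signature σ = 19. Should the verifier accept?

accept

Squares mod 301: σ^1≡19, σ^2≡60, σ^4≡289, σ^8≡144
11 = 8 + 2 + 1, so σ^11 ≡ 144·60·19 ≡ 115 (mod 301)
115 = h, so the signature checks out.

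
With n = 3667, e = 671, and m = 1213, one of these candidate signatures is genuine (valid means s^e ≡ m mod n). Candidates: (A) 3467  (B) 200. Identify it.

Candidate A: Squares mod 3667: 3467^1≡3467, 3467^2≡3330, 3467^4≡3559, 3467^8≡663, 3467^16≡3196, 3467^32≡1821, 3467^64≡1073, 3467^128≡3558, 3467^256≡880, 3467^512≡663; 671 = 512 + 128 + 16 + 8 + 4 + 2 + 1, so 3467^671 ≡ 663·3558·3196·663·3559·3330·3467 ≡ 1213 (mod 3667)
  → matches m = 1213
Candidate B: Squares mod 3667: 200^1≡200, 200^2≡3330, 200^4≡3559, 200^8≡663, 200^16≡3196, 200^32≡1821, 200^64≡1073, 200^128≡3558, 200^256≡880, 200^512≡663; 671 = 512 + 128 + 16 + 8 + 4 + 2 + 1, so 200^671 ≡ 663·3558·3196·663·3559·3330·200 ≡ 2454 (mod 3667)

A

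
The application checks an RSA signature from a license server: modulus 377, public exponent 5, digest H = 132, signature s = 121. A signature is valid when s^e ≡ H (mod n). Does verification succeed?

fails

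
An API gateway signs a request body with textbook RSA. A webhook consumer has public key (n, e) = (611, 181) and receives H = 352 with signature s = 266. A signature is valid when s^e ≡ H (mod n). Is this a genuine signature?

s^2 ≡ 266^2 = 70756 ≡ 491
s^4 ≡ 491^2 = 241081 ≡ 347
s^8 ≡ 347^2 = 120409 ≡ 42
s^16 ≡ 42^2 = 1764 ≡ 542
s^32 ≡ 542^2 = 293764 ≡ 484
s^64 ≡ 484^2 = 234256 ≡ 243
s^128 ≡ 243^2 = 59049 ≡ 393
181 = 128 + 32 + 16 + 4 + 1, so s^181 ≡ 393·484·542·347·266 ≡ 396 (mod 611)
396 ≠ 352, so verification fails.

forged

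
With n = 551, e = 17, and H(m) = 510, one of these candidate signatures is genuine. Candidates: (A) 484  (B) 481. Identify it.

Candidate A: 484^2 = 234256 ≡ 81; 484^4 ≡ 81^2 = 6561 ≡ 500; 484^8 ≡ 500^2 = 250000 ≡ 397; 484^16 ≡ 397^2 = 157609 ≡ 23; 17 = 16 + 1, so 484^17 ≡ 23·484 ≡ 112 (mod 551)
Candidate B: 481^2 = 231361 ≡ 492; 481^4 ≡ 492^2 = 242064 ≡ 175; 481^8 ≡ 175^2 = 30625 ≡ 320; 481^16 ≡ 320^2 = 102400 ≡ 465; 17 = 16 + 1, so 481^17 ≡ 465·481 ≡ 510 (mod 551)
  → matches H(m) = 510

B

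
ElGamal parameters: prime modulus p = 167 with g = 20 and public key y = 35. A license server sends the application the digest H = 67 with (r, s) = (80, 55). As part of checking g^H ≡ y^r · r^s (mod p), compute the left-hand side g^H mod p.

Squares mod 167: 20^1≡20, 20^2≡66, 20^4≡14, 20^8≡29, 20^16≡6, 20^32≡36, 20^64≡127
67 = 64 + 2 + 1, so 20^67 ≡ 127·66·20 ≡ 139 (mod 167)

139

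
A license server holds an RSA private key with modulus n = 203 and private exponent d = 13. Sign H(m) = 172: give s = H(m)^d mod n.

(H(m))^2 ≡ 172^2 = 29584 ≡ 149
(H(m))^4 ≡ 149^2 = 22201 ≡ 74
(H(m))^8 ≡ 74^2 = 5476 ≡ 198
13 = 8 + 4 + 1, so (H(m))^13 ≡ 198·74·172 ≡ 102 (mod 203)

102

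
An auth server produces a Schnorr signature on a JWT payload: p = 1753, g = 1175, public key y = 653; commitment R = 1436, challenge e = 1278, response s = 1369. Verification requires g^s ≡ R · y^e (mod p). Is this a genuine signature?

g^s mod p:
Squares mod 1753: 1175^1≡1175, 1175^2≡1014, 1175^4≡938, 1175^8≡1591, 1175^16≡1702, 1175^32≡848, 1175^64≡374, 1175^128≡1389, 1175^256≡1021, 1175^512≡1159, 1175^1024≡483
1369 = 1024 + 256 + 64 + 16 + 8 + 1, so 1175^1369 ≡ 483·1021·374·1702·1591·1175 ≡ 1387 (mod 1753)
R · y^e mod p:
Squares mod 1753: 653^1≡653, 653^2≡430, 653^4≡835, 653^8≡1284, 653^16≡836, 653^32≡1202, 653^64≡332, 653^128≡1538, 653^256≡647, 653^512≡1395, 653^1024≡195
1278 = 1024 + 128 + 64 + 32 + 16 + 8 + 4 + 2, so 653^1278 ≡ 195·1538·332·1202·836·1284·835·430 ≡ 803 (mod 1753)
1436·803 = 1153108 ≡ 1387 (mod 1753)
1387 ≡ 1387 (mod 1753); signature holds.

genuine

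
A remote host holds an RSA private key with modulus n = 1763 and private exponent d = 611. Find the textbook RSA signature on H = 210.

H^611 mod 1763 = 1143

1143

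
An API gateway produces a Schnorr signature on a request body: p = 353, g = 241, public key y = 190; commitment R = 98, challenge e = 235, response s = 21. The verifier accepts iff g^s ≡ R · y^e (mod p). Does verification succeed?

g^s mod p:
Squares mod 353: 241^1≡241, 241^2≡189, 241^4≡68, 241^8≡35, 241^16≡166
21 = 16 + 4 + 1, so 241^21 ≡ 166·68·241 ≡ 190 (mod 353)
R · y^e mod p:
Squares mod 353: 190^1≡190, 190^2≡94, 190^4≡11, 190^8≡121, 190^16≡168, 190^32≡337, 190^64≡256, 190^128≡231
235 = 128 + 64 + 32 + 8 + 2 + 1, so 190^235 ≡ 231·256·337·121·94·190 ≡ 110 (mod 353)
98·110 = 10780 ≡ 190 (mod 353)
190 ≡ 190 (mod 353); signature holds.

passes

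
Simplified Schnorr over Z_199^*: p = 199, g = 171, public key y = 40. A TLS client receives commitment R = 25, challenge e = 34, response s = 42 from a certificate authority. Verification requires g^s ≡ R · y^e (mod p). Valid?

g^s mod p:
171^2 = 29241 ≡ 187
171^4 ≡ 187^2 = 34969 ≡ 144
171^8 ≡ 144^2 = 20736 ≡ 40
171^16 ≡ 40^2 = 1600 ≡ 8
171^32 ≡ 8^2 = 64
42 = 32 + 8 + 2, so 171^42 ≡ 64·40·187 ≡ 125 (mod 199)
R · y^e mod p:
40^2 = 1600 ≡ 8
40^4 ≡ 8^2 = 64
40^8 ≡ 64^2 = 4096 ≡ 116
40^16 ≡ 116^2 = 13456 ≡ 123
40^32 ≡ 123^2 = 15129 ≡ 5
34 = 32 + 2, so 40^34 ≡ 5·8 ≡ 40 (mod 199)
25·40 = 1000 ≡ 5 (mod 199)
125 ≠ 5; the check fails.

no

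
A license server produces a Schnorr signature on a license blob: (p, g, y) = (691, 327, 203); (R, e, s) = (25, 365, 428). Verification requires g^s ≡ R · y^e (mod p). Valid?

yes

g^s mod p:
327^2 = 106929 ≡ 515
327^4 ≡ 515^2 = 265225 ≡ 572
327^8 ≡ 572^2 = 327184 ≡ 341
327^16 ≡ 341^2 = 116281 ≡ 193
327^32 ≡ 193^2 = 37249 ≡ 626
327^64 ≡ 626^2 = 391876 ≡ 79
327^128 ≡ 79^2 = 6241 ≡ 22
327^256 ≡ 22^2 = 484
428 = 256 + 128 + 32 + 8 + 4, so 327^428 ≡ 484·22·626·341·572 ≡ 28 (mod 691)
R · y^e mod p:
203^2 = 41209 ≡ 440
203^4 ≡ 440^2 = 193600 ≡ 120
203^8 ≡ 120^2 = 14400 ≡ 580
203^16 ≡ 580^2 = 336400 ≡ 574
203^32 ≡ 574^2 = 329476 ≡ 560
203^64 ≡ 560^2 = 313600 ≡ 577
203^128 ≡ 577^2 = 332929 ≡ 558
203^256 ≡ 558^2 = 311364 ≡ 414
365 = 256 + 64 + 32 + 8 + 4 + 1, so 203^365 ≡ 414·577·560·580·120·203 ≡ 471 (mod 691)
25·471 = 11775 ≡ 28 (mod 691)
28 ≡ 28 (mod 691); signature holds.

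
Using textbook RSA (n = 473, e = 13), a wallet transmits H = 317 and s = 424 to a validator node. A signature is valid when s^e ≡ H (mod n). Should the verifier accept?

reject

s^13 mod 473 = 381
The recovered value 381 does not match the digest 317.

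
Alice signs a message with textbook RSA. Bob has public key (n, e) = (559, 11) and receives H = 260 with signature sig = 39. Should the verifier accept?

sig^2 ≡ 39^2 = 1521 ≡ 403
sig^4 ≡ 403^2 = 162409 ≡ 299
sig^8 ≡ 299^2 = 89401 ≡ 520
11 = 8 + 2 + 1, so sig^11 ≡ 520·403·39 ≡ 260 (mod 559)
Since 260 equals the digest 260, verification succeeds.

accept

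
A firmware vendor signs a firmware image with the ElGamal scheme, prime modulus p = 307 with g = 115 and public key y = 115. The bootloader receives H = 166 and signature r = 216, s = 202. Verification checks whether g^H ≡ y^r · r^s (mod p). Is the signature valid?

valid

Left side g^H mod p:
115^2 = 13225 ≡ 24
115^4 ≡ 24^2 = 576 ≡ 269
115^8 ≡ 269^2 = 72361 ≡ 216
115^16 ≡ 216^2 = 46656 ≡ 299
115^32 ≡ 299^2 = 89401 ≡ 64
115^64 ≡ 64^2 = 4096 ≡ 105
115^128 ≡ 105^2 = 11025 ≡ 280
166 = 128 + 32 + 4 + 2, so 115^166 ≡ 280·64·269·24 ≡ 105 (mod 307)
Right side y^r · r^s mod p:
115^2 = 13225 ≡ 24
115^4 ≡ 24^2 = 576 ≡ 269
115^8 ≡ 269^2 = 72361 ≡ 216
115^16 ≡ 216^2 = 46656 ≡ 299
115^32 ≡ 299^2 = 89401 ≡ 64
115^64 ≡ 64^2 = 4096 ≡ 105
115^128 ≡ 105^2 = 11025 ≡ 280
216 = 128 + 64 + 16 + 8, so 115^216 ≡ 280·105·299·216 ≡ 81 (mod 307)
216^2 = 46656 ≡ 299
216^4 ≡ 299^2 = 89401 ≡ 64
216^8 ≡ 64^2 = 4096 ≡ 105
216^16 ≡ 105^2 = 11025 ≡ 280
216^32 ≡ 280^2 = 78400 ≡ 115
216^64 ≡ 115^2 = 13225 ≡ 24
216^128 ≡ 24^2 = 576 ≡ 269
202 = 128 + 64 + 8 + 2, so 216^202 ≡ 269·24·105·299 ≡ 115 (mod 307)
81·115 = 9315 ≡ 105 (mod 307)
105 ≡ 105 (mod 307), so the signature is genuine.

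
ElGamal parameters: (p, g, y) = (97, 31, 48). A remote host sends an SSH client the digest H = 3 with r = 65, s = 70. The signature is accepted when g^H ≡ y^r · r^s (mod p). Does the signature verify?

Left side g^H mod p:
31^2 = 961 ≡ 88
3 = 2 + 1, so 31^3 ≡ 88·31 ≡ 12 (mod 97)
Right side y^r · r^s mod p:
48^2 = 2304 ≡ 73
48^4 ≡ 73^2 = 5329 ≡ 91
48^8 ≡ 91^2 = 8281 ≡ 36
48^16 ≡ 36^2 = 1296 ≡ 35
48^32 ≡ 35^2 = 1225 ≡ 61
48^64 ≡ 61^2 = 3721 ≡ 35
65 = 64 + 1, so 48^65 ≡ 35·48 ≡ 31 (mod 97)
65^2 = 4225 ≡ 54
65^4 ≡ 54^2 = 2916 ≡ 6
65^8 ≡ 6^2 = 36
65^16 ≡ 36^2 = 1296 ≡ 35
65^32 ≡ 35^2 = 1225 ≡ 61
65^64 ≡ 61^2 = 3721 ≡ 35
70 = 64 + 4 + 2, so 65^70 ≡ 35·6·54 ≡ 88 (mod 97)
31·88 = 2728 ≡ 12 (mod 97)
12 ≡ 12 (mod 97), so the signature is genuine.

verifies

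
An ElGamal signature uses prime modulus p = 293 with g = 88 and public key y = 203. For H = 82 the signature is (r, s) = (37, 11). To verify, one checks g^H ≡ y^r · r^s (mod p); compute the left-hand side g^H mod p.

Squares mod 293: 88^1≡88, 88^2≡126, 88^4≡54, 88^8≡279, 88^16≡196, 88^32≡33, 88^64≡210
82 = 64 + 16 + 2, so 88^82 ≡ 210·196·126 ≡ 60 (mod 293)

60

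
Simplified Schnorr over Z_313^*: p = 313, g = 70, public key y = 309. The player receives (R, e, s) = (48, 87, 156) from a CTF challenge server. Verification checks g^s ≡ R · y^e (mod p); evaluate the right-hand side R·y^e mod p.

1

Squares mod 313: 309^1≡309, 309^2≡16, 309^4≡256, 309^8≡119, 309^16≡76, 309^32≡142, 309^64≡132
87 = 64 + 16 + 4 + 2 + 1, so 309^87 ≡ 132·76·256·16·309 ≡ 150 (mod 313)
R · y^e ≡ 48·150 = 7200 ≡ 1 (mod 313)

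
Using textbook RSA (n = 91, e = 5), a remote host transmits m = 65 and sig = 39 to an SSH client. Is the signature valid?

Squares mod 91: sig^1≡39, sig^2≡65, sig^4≡39
5 = 4 + 1, so sig^5 ≡ 39·39 ≡ 65 (mod 91)
65 = m, so the signature checks out.

valid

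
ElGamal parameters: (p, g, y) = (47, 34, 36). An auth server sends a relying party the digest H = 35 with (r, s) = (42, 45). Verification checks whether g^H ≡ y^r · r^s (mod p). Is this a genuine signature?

genuine

Left side g^H mod p:
Squares mod 47: 34^1≡34, 34^2≡28, 34^4≡32, 34^8≡37, 34^16≡6, 34^32≡36
35 = 32 + 2 + 1, so 34^35 ≡ 36·28·34 ≡ 9 (mod 47)
Right side y^r · r^s mod p:
Squares mod 47: 36^1≡36, 36^2≡27, 36^4≡24, 36^8≡12, 36^16≡3, 36^32≡9
42 = 32 + 8 + 2, so 36^42 ≡ 9·12·27 ≡ 2 (mod 47)
Squares mod 47: 42^1≡42, 42^2≡25, 42^4≡14, 42^8≡8, 42^16≡17, 42^32≡7
45 = 32 + 8 + 4 + 1, so 42^45 ≡ 7·8·14·42 ≡ 28 (mod 47)
2·28 = 56 ≡ 9 (mod 47)
9 ≡ 9 (mod 47), so the signature is genuine.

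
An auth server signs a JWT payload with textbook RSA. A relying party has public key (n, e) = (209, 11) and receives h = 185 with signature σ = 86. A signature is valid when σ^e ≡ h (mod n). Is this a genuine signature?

genuine

Squares mod 209: σ^1≡86, σ^2≡81, σ^4≡82, σ^8≡36
11 = 8 + 2 + 1, so σ^11 ≡ 36·81·86 ≡ 185 (mod 209)
Since 185 equals the digest 185, verification succeeds.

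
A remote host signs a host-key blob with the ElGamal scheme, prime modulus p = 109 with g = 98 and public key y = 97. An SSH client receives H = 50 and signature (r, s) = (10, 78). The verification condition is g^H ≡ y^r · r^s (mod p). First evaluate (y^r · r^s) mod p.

97^10 mod 109 = 7
10^78 mod 109 = 4
y^r · r^s ≡ 7·4 = 28 ≡ 28 (mod 109)

28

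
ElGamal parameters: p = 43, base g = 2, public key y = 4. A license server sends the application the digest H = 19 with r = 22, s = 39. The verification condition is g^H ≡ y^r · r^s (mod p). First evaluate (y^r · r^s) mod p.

Squares mod 43: 4^1≡4, 4^2≡16, 4^4≡41, 4^8≡4, 4^16≡16
22 = 16 + 4 + 2, so 4^22 ≡ 16·41·16 ≡ 4 (mod 43)
Squares mod 43: 22^1≡22, 22^2≡11, 22^4≡35, 22^8≡21, 22^16≡11, 22^32≡35
39 = 32 + 4 + 2 + 1, so 22^39 ≡ 35·35·11·22 ≡ 8 (mod 43)
y^r · r^s ≡ 4·8 = 32 ≡ 32 (mod 43)

32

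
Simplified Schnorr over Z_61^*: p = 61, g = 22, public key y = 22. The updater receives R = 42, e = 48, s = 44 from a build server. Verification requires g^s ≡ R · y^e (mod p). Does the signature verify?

verifies

g^s mod p:
Squares mod 61: 22^1≡22, 22^2≡57, 22^4≡16, 22^8≡12, 22^16≡22, 22^32≡57
44 = 32 + 8 + 4, so 22^44 ≡ 57·12·16 ≡ 25 (mod 61)
R · y^e mod p:
Squares mod 61: 22^1≡22, 22^2≡57, 22^4≡16, 22^8≡12, 22^16≡22, 22^32≡57
48 = 32 + 16, so 22^48 ≡ 57·22 ≡ 34 (mod 61)
42·34 = 1428 ≡ 25 (mod 61)
25 ≡ 25 (mod 61); signature holds.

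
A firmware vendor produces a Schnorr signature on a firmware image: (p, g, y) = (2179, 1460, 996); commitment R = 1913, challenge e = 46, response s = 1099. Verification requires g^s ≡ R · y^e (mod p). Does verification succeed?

fails

g^s mod p:
1460^2 = 2131600 ≡ 538
1460^4 ≡ 538^2 = 289444 ≡ 1816
1460^8 ≡ 1816^2 = 3297856 ≡ 1029
1460^16 ≡ 1029^2 = 1058841 ≡ 2026
1460^32 ≡ 2026^2 = 4104676 ≡ 1619
1460^64 ≡ 1619^2 = 2621161 ≡ 2003
1460^128 ≡ 2003^2 = 4012009 ≡ 470
1460^256 ≡ 470^2 = 220900 ≡ 821
1460^512 ≡ 821^2 = 674041 ≡ 730
1460^1024 ≡ 730^2 = 532900 ≡ 1224
1099 = 1024 + 64 + 8 + 2 + 1, so 1460^1099 ≡ 1224·2003·1029·538·1460 ≡ 2043 (mod 2179)
R · y^e mod p:
996^2 = 992016 ≡ 571
996^4 ≡ 571^2 = 326041 ≡ 1370
996^8 ≡ 1370^2 = 1876900 ≡ 781
996^16 ≡ 781^2 = 609961 ≡ 2020
996^32 ≡ 2020^2 = 4080400 ≡ 1312
46 = 32 + 8 + 4 + 2, so 996^46 ≡ 1312·781·1370·571 ≡ 520 (mod 2179)
1913·520 = 994760 ≡ 1136 (mod 2179)
2043 ≠ 1136; the check fails.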